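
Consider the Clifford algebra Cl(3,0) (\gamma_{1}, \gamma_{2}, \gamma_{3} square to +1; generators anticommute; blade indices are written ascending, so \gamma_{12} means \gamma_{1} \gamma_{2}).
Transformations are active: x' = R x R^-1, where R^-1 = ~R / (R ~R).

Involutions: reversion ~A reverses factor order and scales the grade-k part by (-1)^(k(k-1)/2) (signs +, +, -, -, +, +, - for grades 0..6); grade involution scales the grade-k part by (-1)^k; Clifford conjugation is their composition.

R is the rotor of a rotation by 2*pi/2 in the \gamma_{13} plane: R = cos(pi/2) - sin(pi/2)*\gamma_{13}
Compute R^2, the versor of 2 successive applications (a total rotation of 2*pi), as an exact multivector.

Half-angle bookkeeping: 2 applications in \gamma_{13} add up to rotor phase 2*pi/2 = \pi, so R^2 = cos(\pi) - sin(\pi)*\gamma_{13}.
cos(\pi) = -1 and sin(\pi) = 0, so R^2 = -1. The total rotation 2*pi is 1 full turn, so every vector returns to itself, yet the rotor is -1, on the OTHER sheet of the double cover (an odd number of 2*pi turns).
Answer: -1


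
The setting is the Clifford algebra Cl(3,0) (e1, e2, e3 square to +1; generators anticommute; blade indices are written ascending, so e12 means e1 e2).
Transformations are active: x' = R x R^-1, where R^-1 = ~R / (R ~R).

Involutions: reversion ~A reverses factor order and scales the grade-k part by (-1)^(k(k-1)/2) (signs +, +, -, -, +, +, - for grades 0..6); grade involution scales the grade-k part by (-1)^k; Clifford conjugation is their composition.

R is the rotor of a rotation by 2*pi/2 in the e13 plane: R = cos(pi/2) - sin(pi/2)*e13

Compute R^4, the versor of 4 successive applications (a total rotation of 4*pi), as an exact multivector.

The rotor phase is half the rotation angle and phases add under composition, so 4 steps in the e13 plane accumulate phase 4*(pi/2) = 2*pi: R^4 = cos(2*pi) - sin(2*pi)*e13.
cos(2*pi) = 1 and sin(2*pi) = 0, so R^4 = 1. The total rotation 4*pi is 2 full turns, so every vector returns to itself, yet the rotor is +1, back on the identity sheet (an even number of 2*pi turns).
Answer: 1


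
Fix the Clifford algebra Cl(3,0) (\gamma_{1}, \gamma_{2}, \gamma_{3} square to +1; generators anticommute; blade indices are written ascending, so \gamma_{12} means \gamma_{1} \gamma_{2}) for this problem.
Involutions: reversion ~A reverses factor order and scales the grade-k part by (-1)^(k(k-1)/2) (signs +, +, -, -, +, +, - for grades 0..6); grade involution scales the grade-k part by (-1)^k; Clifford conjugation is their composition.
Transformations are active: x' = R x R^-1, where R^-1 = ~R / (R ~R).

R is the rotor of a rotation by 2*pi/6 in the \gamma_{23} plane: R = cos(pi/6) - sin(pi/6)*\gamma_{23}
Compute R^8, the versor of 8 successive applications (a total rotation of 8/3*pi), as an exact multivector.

Because a rotor carries half the rotation angle, composing 8 copies of this \gamma_{23}-plane rotor multiplies the phase: 8*(pi/6) = \frac{4 \pi}{3}, hence R^8 = cos(\frac{4 \pi}{3}) - sin(\frac{4 \pi}{3})*\gamma_{23}.
cos(\frac{4 \pi}{3}) = - \frac{1}{2} and sin(\frac{4 \pi}{3}) = - \frac{\sqrt{3}}{2}, so R^8 = -\frac{1}{2} + \frac{\sqrt{3}}{2} \gamma_{23}. The net rotation is 2/3*pi (after discarding 1 full turn, each of which contributes a factor -1 to the rotor); the rotor keeps the half-angle phase exactly.
Answer: -\frac{1}{2} + \frac{\sqrt{3}}{2} \gamma_{23}


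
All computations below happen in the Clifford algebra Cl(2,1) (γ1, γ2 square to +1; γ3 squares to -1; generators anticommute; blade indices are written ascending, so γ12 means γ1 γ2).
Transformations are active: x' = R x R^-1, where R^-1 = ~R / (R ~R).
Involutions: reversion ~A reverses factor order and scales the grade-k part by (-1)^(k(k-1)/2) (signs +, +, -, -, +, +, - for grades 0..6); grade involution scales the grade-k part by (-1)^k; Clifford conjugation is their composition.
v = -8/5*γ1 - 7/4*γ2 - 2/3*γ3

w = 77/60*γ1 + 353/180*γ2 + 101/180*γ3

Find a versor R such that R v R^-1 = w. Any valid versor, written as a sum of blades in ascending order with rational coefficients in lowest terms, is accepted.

Sketch: the shared square 18641/3600 makes R = v + w = -19/60*γ1 + 19/90*γ2 - 19/180*γ3 the natural versor; its sandwich fixes that direction, negates (v - w)/2, and sends v to w.
Answer: -19/60*γ1 + 19/90*γ2 - 19/180*γ3


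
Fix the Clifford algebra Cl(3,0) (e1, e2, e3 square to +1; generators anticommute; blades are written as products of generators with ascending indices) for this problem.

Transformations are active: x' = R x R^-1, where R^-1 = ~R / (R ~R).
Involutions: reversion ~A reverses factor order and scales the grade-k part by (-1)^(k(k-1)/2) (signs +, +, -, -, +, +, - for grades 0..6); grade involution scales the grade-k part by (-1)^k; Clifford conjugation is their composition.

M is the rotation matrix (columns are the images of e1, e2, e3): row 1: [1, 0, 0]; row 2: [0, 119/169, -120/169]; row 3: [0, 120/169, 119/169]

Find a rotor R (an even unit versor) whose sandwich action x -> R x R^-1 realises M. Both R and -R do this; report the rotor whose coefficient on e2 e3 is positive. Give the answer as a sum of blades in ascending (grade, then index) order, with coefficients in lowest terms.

Method: write R = a + b12*e1 e2 + b13*e1 e3 + b23*e2 e3 with a^2 + b12^2 + b13^2 + b23^2 = 1 (so R^-1 = ~R). Expanding the columns R e_j ~R gives tr M = 4a^2 - 1 and, from the antisymmetric part, M21 - M12 = -4a*b12, M13 - M31 = 4a*b13, M32 - M23 = -4a*b23.
Here tr M = 407/169, so a^2 = (1 + tr M)/4 = 144/169 and a = ±12/13. Taking a = 12/13: M21 - M12 = 0, M13 - M31 = 0, M32 - M23 = 240/169, giving b12 = 0, b13 = 0, b23 = -5/13, i.e. R = 12/13 - 5/13*e2 e3.
Its e2 e3 coefficient is negative, so report the other preimage -R.
Answer: -12/13 + 5/13*e2 e3. Uniqueness: Spin(3) -> SO(3) maps R and -R to the same rotation of trace 407/169; fixing the sign of the e2 e3 coefficient removes the ambiguity.


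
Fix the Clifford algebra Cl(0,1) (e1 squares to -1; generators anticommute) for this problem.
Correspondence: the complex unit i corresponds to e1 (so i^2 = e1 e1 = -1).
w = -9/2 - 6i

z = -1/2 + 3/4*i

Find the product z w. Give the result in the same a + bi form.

In blades: z = -1/2 + 3/4*e1, w = -9/2 - 6*e1.
Distribute z over w term by term (generator squares from the signature, products reordered to ascending indices): (-1/2)*w = 9/4 + 3*e1; (3/4*e1)*w = 9/2 - 27/8*e1.
Sum: 27/4 - 3/8*e1; translating back through the correspondence:
Answer: 27/4 - 3/8*i


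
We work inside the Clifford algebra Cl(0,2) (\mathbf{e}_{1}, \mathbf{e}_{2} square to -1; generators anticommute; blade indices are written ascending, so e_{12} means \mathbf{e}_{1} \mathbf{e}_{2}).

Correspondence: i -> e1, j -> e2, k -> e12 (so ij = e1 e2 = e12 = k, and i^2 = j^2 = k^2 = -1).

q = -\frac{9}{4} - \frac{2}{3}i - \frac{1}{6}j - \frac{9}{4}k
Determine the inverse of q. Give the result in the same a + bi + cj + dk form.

In blades: q = -\frac{9}{4} - \frac{2}{3} e_{1} - \frac{1}{6} e_{2} - \frac{9}{4} e_{12}.
With qbar = -\frac{9}{4} + \frac{2}{3} e_{1} + \frac{1}{6} e_{2} + \frac{9}{4} e_{12} (scalar fixed, mapped units negated), q qbar = \frac{763}{72} (the sum of squared coefficients), so q^-1 = qbar / (\frac{763}{72}) = -\frac{162}{763} + \frac{48}{763} e_{1} + \frac{12}{763} e_{2} + \frac{162}{763} e_{12}; translating back:
Answer: -\frac{162}{763} + \frac{48}{763}i + \frac{12}{763}j + \frac{162}{763}k


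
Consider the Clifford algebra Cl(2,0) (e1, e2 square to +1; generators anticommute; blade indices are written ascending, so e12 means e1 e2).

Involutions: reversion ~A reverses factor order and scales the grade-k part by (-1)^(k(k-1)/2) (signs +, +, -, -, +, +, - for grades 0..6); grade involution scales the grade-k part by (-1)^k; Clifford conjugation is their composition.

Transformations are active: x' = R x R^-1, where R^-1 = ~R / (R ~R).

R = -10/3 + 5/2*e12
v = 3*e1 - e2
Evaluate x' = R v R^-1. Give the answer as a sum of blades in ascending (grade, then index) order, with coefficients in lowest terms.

~R = -10/3 - 5/2*e12, and R ~R = 625/36, so R^-1 = ~R / (625/36).
R v = -25/2*e1 - 25/6*e2
Answer: 9/5*e1 + 13/5*e2


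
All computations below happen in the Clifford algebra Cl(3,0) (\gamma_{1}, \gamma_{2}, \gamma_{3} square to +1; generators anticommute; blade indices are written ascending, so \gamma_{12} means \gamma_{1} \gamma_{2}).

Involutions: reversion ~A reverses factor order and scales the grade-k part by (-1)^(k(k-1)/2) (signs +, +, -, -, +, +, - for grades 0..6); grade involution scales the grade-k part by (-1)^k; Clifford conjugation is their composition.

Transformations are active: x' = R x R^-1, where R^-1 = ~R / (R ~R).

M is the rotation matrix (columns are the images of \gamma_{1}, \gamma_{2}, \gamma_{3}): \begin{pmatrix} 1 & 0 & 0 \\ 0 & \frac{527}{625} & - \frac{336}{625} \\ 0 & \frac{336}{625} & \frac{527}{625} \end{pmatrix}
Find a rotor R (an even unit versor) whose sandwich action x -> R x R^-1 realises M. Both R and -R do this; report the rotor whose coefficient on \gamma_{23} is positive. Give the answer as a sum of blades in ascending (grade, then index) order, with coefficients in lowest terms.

Method: write R = a + b12*\gamma_{12} + b13*\gamma_{13} + b23*\gamma_{23} with a^2 + b12^2 + b13^2 + b23^2 = 1 (so R^-1 = ~R). Expanding the columns R e_j ~R gives tr M = 4a^2 - 1 and, from the antisymmetric part, M21 - M12 = -4a*b12, M13 - M31 = 4a*b13, M32 - M23 = -4a*b23.
Here tr M = \frac{1679}{625}, so a^2 = (1 + tr M)/4 = \frac{576}{625} and a = ±\frac{24}{25}. Taking a = \frac{24}{25}: M21 - M12 = 0, M13 - M31 = 0, M32 - M23 = \frac{672}{625}, giving b12 = 0, b13 = 0, b23 = -\frac{7}{25}, i.e. R = \frac{24}{25} - \frac{7}{25} \gamma_{23}.
Its \gamma_{23} coefficient is negative, so report the other preimage -R.
Answer: -\frac{24}{25} + \frac{7}{25} \gamma_{23}. Key observation: the double cover Spin(3) -> SO(3) sends R and -R to the same matrix (trace \frac{1679}{625} here), so the stated sign of the \gamma_{23} coefficient is what selects one sheet.


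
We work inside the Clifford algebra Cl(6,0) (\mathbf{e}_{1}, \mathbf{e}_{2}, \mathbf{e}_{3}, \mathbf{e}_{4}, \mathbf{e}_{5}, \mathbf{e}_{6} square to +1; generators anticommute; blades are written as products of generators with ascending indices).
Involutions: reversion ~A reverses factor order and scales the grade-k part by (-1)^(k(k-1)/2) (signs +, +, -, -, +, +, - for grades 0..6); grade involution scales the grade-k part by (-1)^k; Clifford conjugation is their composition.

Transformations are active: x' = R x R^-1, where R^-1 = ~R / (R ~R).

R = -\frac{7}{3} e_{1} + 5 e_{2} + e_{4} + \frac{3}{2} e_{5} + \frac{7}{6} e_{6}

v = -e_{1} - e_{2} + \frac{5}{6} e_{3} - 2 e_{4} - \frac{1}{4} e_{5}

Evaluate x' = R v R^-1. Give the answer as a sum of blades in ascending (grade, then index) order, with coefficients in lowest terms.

~R = -\frac{7}{3} e_{1} + 5 e_{2} + e_{4} + \frac{3}{2} e_{5} + \frac{7}{6} e_{6}, and R ~R = \frac{631}{18}, so R^-1 = ~R / (\frac{631}{18}).
R v = -\frac{121}{24} + \frac{22}{3} e_{1} e_{2} - \frac{35}{18} e_{1} e_{3} + \frac{17}{3} e_{1} e_{4} + \frac{25}{12} e_{1} e_{5} + \frac{7}{6} e_{1} e_{6} + \frac{25}{6} e_{2} e_{3} - 9 e_{2} e_{4} + \frac{1}{4} e_{2} e_{5} + \frac{7}{6} e_{2} e_{6} - \frac{5}{6} e_{3} e_{4} - \frac{5}{4} e_{3} e_{5} - \frac{35}{36} e_{3} e_{6} + \frac{11}{4} e_{4} e_{5} + \frac{7}{3} e_{4} e_{6} + \frac{7}{24} e_{5} e_{6}
Answer: \frac{2109}{1262} e_{1} - \frac{553}{1262} e_{2} - \frac{5}{6} e_{3} + \frac{2161}{1262} e_{4} - \frac{229}{1262} e_{5} - \frac{847}{2524} e_{6}


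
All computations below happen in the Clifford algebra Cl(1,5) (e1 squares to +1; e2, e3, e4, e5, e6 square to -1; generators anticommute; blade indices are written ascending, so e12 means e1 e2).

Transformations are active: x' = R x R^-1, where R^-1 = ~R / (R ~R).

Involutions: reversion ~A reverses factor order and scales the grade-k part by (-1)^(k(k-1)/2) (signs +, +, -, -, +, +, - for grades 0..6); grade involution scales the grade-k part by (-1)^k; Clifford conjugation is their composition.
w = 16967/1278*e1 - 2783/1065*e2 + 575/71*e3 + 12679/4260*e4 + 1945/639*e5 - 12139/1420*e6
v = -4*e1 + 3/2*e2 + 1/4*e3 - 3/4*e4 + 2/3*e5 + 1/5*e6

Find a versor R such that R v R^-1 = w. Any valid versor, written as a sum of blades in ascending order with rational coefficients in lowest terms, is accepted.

Equal squares first: v^2 = w^2 = 22753/1800. Then v + w = 11855/1278*e1 - 2371/2130*e2 + 2371/284*e3 + 2371/1065*e4 + 2371/639*e5 - 2371/284*e6 is a versor taking v to w, provided it is invertible.
Answer: 11855/1278*e1 - 2371/2130*e2 + 2371/284*e3 + 2371/1065*e4 + 2371/639*e5 - 2371/284*e6


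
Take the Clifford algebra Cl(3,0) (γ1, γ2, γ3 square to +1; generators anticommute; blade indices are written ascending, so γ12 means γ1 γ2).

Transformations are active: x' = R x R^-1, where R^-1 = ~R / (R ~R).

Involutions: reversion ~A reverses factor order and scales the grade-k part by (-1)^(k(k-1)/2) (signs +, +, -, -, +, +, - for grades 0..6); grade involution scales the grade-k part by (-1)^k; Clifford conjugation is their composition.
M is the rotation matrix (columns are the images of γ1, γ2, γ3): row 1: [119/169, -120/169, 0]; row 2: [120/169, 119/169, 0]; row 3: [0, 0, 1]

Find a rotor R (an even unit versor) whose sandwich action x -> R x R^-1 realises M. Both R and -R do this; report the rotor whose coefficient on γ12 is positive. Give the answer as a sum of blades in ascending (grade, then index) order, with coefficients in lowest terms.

Method: write R = a + b12*γ12 + b13*γ13 + b23*γ23 with a^2 + b12^2 + b13^2 + b23^2 = 1 (so R^-1 = ~R). Expanding the columns R e_j ~R gives tr M = 4a^2 - 1 and, from the antisymmetric part, M21 - M12 = -4a*b12, M13 - M31 = 4a*b13, M32 - M23 = -4a*b23.
Here tr M = 407/169, so a^2 = (1 + tr M)/4 = 144/169 and a = ±12/13. Taking a = 12/13: M21 - M12 = 240/169, M13 - M31 = 0, M32 - M23 = 0, giving b12 = -5/13, b13 = 0, b23 = 0, i.e. R = 12/13 - 5/13*γ12.
Its γ12 coefficient is negative, so report the other preimage -R.
Answer: -12/13 + 5/13*γ12. Key observation: the double cover Spin(3) -> SO(3) sends R and -R to the same matrix (trace 407/169 here), so the stated sign of the γ12 coefficient is what selects one sheet.


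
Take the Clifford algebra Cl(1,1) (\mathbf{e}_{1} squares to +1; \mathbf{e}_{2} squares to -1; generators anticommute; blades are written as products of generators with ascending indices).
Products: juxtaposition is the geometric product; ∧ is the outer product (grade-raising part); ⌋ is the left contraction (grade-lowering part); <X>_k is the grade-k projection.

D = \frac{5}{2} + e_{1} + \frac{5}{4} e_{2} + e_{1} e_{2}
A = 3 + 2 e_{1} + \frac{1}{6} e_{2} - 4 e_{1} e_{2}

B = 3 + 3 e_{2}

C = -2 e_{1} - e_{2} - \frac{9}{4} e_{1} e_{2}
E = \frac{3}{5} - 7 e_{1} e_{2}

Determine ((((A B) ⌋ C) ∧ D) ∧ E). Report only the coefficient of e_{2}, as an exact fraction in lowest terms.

step 1: \frac{17}{2} + 18 e_{1} + \frac{19}{2} e_{2} - 6 e_{1} e_{2}
step 2: -13 - \frac{307}{8} e_{1} - 49 e_{2} - \frac{153}{8} e_{1} e_{2}
step 3: -\frac{65}{2} - \frac{1743}{16} e_{1} - \frac{555}{4} e_{2} - \frac{1913}{32} e_{1} e_{2}
step 4: -\frac{39}{2} - \frac{5229}{80} e_{1} - \frac{333}{4} e_{2} + \frac{30661}{160} e_{1} e_{2}
Answer: -\frac{333}{4}


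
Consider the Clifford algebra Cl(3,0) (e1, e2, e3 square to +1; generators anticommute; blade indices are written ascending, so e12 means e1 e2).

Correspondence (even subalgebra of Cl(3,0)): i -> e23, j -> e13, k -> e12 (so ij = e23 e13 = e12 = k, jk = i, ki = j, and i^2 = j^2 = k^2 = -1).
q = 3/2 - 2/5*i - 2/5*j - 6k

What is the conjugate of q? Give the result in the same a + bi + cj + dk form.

In blades: q = 3/2 - 6*e12 - 2/5*e13 - 2/5*e23.
Quaternion conjugation is reversion on the even subalgebra: the scalar is fixed and every grade-2 blade flips sign, giving 3/2 + 6*e12 + 2/5*e13 + 2/5*e23; translating back:
Answer: 3/2 + 2/5*i + 2/5*j + 6k


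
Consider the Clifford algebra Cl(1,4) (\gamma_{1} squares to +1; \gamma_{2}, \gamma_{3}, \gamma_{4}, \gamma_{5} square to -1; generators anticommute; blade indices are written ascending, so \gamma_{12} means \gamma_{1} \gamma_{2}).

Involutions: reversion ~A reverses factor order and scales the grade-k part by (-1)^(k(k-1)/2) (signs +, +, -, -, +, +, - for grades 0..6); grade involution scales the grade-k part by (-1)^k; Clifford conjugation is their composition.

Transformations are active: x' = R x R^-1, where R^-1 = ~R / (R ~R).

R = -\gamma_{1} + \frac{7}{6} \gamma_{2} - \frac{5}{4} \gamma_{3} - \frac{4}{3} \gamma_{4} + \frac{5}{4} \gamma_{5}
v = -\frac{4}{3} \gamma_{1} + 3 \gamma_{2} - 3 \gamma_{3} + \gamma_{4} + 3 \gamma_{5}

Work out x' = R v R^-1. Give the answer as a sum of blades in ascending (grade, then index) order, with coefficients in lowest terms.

~R = -\gamma_{1} + \frac{7}{6} \gamma_{2} - \frac{5}{4} \gamma_{3} - \frac{4}{3} \gamma_{4} + \frac{5}{4} \gamma_{5}, and R ~R = -\frac{379}{72}, so R^-1 = ~R / (-\frac{379}{72}).
R v = -\frac{25}{3} - \frac{13}{9} \gamma_{12} + \frac{4}{3} \gamma_{13} - \frac{25}{9} \gamma_{14} - \frac{4}{3} \gamma_{15} + \frac{1}{4} \gamma_{23} + \frac{31}{6} \gamma_{24} - \frac{1}{4} \gamma_{25} - \frac{21}{4} \gamma_{34} - \frac{21}{4} \gamma_{45}
Answer: -\frac{2084}{1137} \gamma_{1} + \frac{263}{379} \gamma_{2} - \frac{363}{379} \gamma_{3} - \frac{1979}{379} \gamma_{4} + \frac{363}{379} \gamma_{5}


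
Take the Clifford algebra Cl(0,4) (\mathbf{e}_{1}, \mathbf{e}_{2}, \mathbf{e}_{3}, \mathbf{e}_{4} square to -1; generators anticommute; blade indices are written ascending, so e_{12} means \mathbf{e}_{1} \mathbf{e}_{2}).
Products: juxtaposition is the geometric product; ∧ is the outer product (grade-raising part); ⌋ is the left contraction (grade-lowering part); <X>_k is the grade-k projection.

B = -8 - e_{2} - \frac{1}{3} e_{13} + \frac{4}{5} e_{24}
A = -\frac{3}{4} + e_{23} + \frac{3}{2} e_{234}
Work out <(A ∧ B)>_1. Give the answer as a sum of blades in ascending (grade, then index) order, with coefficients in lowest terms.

step 1: 6 + \frac{3}{4} e_{2} + \frac{1}{4} e_{13} - 8 e_{23} - \frac{3}{5} e_{24} - 12 e_{234}
step 2: \frac{3}{4} e_{2}
Answer: \frac{3}{4} e_{2}


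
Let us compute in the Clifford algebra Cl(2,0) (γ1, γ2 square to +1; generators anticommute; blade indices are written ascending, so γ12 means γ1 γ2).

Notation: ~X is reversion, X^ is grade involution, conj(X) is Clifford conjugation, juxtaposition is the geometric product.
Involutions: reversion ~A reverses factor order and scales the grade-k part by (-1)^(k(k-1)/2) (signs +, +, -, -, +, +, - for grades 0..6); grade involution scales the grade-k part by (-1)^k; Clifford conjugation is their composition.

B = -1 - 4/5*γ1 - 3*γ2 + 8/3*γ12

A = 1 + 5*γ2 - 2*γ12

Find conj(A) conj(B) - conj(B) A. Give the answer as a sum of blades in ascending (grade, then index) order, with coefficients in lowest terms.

first term: -32/3 - 98/15*γ1 + 32/5*γ2 - 2/3*γ12
second term: 26/3 - 98/15*γ1 - 18/5*γ2 + 10/3*γ12
Answer: -58/3 + 10*γ2 - 4*γ12


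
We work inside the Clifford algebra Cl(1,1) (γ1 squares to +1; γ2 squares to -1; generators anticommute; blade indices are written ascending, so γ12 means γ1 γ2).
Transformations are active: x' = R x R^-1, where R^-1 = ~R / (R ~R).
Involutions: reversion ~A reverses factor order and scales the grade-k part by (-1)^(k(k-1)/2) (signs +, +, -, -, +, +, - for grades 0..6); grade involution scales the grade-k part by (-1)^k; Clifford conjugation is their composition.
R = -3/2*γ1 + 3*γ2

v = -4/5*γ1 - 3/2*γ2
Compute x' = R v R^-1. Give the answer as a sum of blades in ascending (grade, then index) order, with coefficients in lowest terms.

~R = -3/2*γ1 + 3*γ2, and R ~R = -27/4, so R^-1 = ~R / (-27/4).
R v = 57/10 + 93/20*γ12
Answer: 10/3*γ1 - 107/30*γ2


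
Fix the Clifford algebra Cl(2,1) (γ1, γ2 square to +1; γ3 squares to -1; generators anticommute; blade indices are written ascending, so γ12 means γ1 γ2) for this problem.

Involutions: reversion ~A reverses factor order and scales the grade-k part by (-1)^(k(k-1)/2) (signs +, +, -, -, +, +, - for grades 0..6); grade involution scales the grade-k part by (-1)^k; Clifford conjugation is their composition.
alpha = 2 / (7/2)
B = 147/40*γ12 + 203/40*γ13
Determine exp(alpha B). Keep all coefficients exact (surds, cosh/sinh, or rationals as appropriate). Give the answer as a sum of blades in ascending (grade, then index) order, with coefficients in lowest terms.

B^2 term by term: the squares give (147/40)^2*(γ12)^2 + (203/40)^2*(γ13)^2 = 21609/1600*(-1) + 41209/1600*(+1) = 49/4 (each basis 2-blade squares to minus the product of its generators' squares); cross terms between blades sharing an index anticommute and cancel. So B^2 = 49/4.
B^2 = 49/4 — hyperbolic case — the even/odd split gives cosh and sinh: l = 7/2, alpha*l = 2, so exp(alpha B) = cosh(2) + (sinh(2)/(7/2))*B = cosh(2) + (2*sinh(2)/7)*B.
Answer: cosh(2) + 21*sinh(2)/20*γ12 + 29*sinh(2)/20*γ13


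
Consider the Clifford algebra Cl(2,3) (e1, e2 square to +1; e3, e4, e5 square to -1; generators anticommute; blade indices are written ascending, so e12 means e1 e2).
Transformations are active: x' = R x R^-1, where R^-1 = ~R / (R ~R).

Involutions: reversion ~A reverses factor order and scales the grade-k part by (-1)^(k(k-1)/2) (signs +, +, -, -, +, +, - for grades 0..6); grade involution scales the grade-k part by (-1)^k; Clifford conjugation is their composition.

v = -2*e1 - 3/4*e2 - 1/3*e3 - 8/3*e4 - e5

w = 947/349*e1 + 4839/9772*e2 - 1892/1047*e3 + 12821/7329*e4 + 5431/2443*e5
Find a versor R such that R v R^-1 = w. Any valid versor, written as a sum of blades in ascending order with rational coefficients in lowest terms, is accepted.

R = v + w = 249/349*e1 - 1245/4886*e2 - 747/349*e3 - 2241/2443*e4 + 2988/2443*e5 works: the equal norms (-527/144) guarantee its sandwich swaps v into w.
Answer: 249/349*e1 - 1245/4886*e2 - 747/349*e3 - 2241/2443*e4 + 2988/2443*e5


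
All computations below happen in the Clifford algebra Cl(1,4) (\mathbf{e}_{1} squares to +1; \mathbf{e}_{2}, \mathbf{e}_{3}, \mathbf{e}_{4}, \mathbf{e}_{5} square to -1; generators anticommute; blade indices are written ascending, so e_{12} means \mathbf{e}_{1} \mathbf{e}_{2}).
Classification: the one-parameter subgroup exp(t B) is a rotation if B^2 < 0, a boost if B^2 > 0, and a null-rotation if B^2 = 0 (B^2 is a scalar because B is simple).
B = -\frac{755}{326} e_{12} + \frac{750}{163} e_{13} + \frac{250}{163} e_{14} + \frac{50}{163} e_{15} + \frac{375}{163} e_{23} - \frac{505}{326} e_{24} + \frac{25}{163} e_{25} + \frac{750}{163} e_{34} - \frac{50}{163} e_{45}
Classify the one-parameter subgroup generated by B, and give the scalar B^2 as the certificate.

B^2 term by term: the squares give (-\frac{755}{326})^2*(e_{12})^2 + (\frac{750}{163})^2*(e_{13})^2 + (\frac{250}{163})^2*(e_{14})^2 + (\frac{50}{163})^2*(e_{15})^2 + (\frac{375}{163})^2*(e_{23})^2 + (-\frac{505}{326})^2*(e_{24})^2 + (\frac{25}{163})^2*(e_{25})^2 + (\frac{750}{163})^2*(e_{34})^2 + (-\frac{50}{163})^2*(e_{45})^2 = \frac{570025}{106276}*(+1) + \frac{562500}{26569}*(+1) + \frac{62500}{26569}*(+1) + \frac{2500}{26569}*(+1) + \frac{140625}{26569}*(-1) + \frac{255025}{106276}*(-1) + \frac{625}{26569}*(-1) + \frac{562500}{26569}*(-1) + \frac{2500}{26569}*(-1) = 0 (each basis 2-blade squares to minus the product of its generators' squares); cross terms between blades sharing an index anticommute and cancel; the commuting (index-disjoint) pairs give grade-4 terms 2*c*c'*(blade product), which cancel blade by blade — e_{1234}: -\frac{566250}{26569} + \frac{378750}{26569} + \frac{187500}{26569} = 0; e_{1235}: -\frac{37500}{26569} + \frac{37500}{26569} = 0; e_{1245}: \frac{37750}{26569} - \frac{12500}{26569} - \frac{25250}{26569} = 0; e_{1345}: -\frac{75000}{26569} + \frac{75000}{26569} = 0; e_{2345}: -\frac{37500}{26569} + \frac{37500}{26569} = 0 — confirming B is simple. So B^2 = 0.
Answer: null-rotation, certificate B^2 = 0. Key observation: B^2 = 0 is a conjugation invariant, so its sign decides the class regardless of the surface form of B.


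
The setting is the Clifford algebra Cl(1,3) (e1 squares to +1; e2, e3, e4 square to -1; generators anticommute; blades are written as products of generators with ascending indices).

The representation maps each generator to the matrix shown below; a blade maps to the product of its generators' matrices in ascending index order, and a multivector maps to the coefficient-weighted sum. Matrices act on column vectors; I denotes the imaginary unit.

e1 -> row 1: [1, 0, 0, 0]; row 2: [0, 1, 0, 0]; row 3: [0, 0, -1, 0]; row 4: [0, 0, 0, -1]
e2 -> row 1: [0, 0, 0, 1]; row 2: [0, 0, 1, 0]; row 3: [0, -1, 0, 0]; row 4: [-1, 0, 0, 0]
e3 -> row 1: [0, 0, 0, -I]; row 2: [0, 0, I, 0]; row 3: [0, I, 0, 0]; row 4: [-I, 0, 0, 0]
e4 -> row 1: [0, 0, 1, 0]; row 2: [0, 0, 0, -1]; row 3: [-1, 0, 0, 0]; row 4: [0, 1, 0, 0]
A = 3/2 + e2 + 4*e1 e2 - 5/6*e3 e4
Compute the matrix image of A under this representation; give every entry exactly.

Bivector images (products of the table entries): rho(e1 e2) = rho(e1)rho(e2) = row 1: [0, 0, 0, 1]; row 2: [0, 0, 1, 0]; row 3: [0, 1, 0, 0]; row 4: [1, 0, 0, 0]; rho(e3 e4) = rho(e3)rho(e4) = row 1: [0, -I, 0, 0]; row 2: [-I, 0, 0, 0]; row 3: [0, 0, 0, -I]; row 4: [0, 0, -I, 0].
M = (3/2)*1 + (1)*rho(e2) + (4)*rho(e1 e2) + (-5/6)*rho(e3 e4), summed entrywise (1 is the identity matrix):
Answer: row 1: [3/2, 5*I/6, 0, 5]; row 2: [5*I/6, 3/2, 5, 0]; row 3: [0, 3, 3/2, 5*I/6]; row 4: [3, 0, 5*I/6, 3/2]


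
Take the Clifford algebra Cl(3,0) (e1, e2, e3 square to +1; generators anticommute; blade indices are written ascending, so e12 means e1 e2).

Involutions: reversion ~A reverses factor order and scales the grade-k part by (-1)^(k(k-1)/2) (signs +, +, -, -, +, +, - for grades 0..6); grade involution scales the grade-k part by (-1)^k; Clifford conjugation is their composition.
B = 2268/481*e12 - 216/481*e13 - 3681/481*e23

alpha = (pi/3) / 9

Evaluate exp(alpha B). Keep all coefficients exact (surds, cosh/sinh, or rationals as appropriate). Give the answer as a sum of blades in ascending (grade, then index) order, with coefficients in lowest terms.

B^2 term by term: the squares give (2268/481)^2*(e12)^2 + (-216/481)^2*(e13)^2 + (-3681/481)^2*(e23)^2 = 5143824/231361*(-1) + 46656/231361*(-1) + 13549761/231361*(-1) = -81 (each basis 2-blade squares to minus the product of its generators' squares); cross terms between blades sharing an index anticommute and cancel. So B^2 = -81.
B^2 = -81 — the negative square puts this in the circular regime; l = 9, alpha*l = pi/3, so exp(alpha B) = cos(pi/3) + (sin(pi/3)/9)*B = 1/2 + (sqrt(3)/18)*B.
Answer: 1/2 + 126*sqrt(3)/481*e12 - 12*sqrt(3)/481*e13 - 409*sqrt(3)/962*e23


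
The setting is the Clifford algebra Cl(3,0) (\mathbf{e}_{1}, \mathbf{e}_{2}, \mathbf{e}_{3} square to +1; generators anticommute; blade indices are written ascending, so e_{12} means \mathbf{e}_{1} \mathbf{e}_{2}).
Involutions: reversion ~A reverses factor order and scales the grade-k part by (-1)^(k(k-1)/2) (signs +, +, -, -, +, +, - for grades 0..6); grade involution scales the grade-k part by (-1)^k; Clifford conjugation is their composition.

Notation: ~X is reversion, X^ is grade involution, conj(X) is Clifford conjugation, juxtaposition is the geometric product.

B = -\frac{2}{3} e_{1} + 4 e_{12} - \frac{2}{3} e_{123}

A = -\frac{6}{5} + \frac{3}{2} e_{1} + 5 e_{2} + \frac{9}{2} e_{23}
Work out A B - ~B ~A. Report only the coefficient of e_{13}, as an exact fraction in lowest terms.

first term: -1 - \frac{81}{5} e_{1} + 6 e_{2} - \frac{22}{15} e_{12} - \frac{44}{3} e_{13} - e_{23} - \frac{11}{5} e_{123}
second term: -1 - \frac{81}{5} e_{1} + 6 e_{2} + \frac{22}{15} e_{12} + \frac{44}{3} e_{13} + e_{23} + \frac{11}{5} e_{123}
Answer: -\frac{88}{3}


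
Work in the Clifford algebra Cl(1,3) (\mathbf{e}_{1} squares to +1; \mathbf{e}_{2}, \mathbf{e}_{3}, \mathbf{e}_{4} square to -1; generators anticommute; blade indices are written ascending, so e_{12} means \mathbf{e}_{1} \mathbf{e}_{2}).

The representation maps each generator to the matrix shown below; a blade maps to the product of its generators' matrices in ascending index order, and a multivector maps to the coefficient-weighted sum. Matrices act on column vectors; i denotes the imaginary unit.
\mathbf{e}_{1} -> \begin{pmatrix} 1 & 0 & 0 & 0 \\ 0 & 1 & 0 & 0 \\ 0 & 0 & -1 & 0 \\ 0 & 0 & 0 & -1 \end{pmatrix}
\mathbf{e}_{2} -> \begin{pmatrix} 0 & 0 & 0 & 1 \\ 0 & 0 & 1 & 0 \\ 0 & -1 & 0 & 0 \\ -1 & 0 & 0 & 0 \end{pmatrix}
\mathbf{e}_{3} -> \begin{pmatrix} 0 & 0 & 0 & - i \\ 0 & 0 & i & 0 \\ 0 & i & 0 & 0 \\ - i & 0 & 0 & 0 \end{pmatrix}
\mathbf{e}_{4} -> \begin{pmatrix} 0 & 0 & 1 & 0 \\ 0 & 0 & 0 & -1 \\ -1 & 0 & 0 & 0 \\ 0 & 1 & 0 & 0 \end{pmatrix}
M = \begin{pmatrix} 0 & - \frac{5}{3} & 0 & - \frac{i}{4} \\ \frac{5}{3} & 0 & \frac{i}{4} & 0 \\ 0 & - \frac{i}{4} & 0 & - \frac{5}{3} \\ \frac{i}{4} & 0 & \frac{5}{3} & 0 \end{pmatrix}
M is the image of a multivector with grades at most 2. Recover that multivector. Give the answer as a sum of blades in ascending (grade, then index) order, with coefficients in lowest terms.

Method: the blade images are trace-orthogonal — tr(rho(e_A) rho(e_B)^-1) = 4 if A = B and 0 otherwise — and rho(e_A)^-1 = (e_A)^2 * rho(e_A) with (e_A)^2 = +1 or -1, so the coefficient of e_A in the preimage is (e_A)^2 * tr(M rho(e_A))/4.
Nonzero projections over blades of grade <= 2: e_{13}: (e_{13})^2 = +1, tr(M rho(e_{13})) = 1, coefficient \frac{1}{4}; e_{24}: (e_{24})^2 = -1, tr(M rho(e_{24})) = \frac{20}{3}, coefficient -\frac{5}{3}. Every other blade of grade <= 2 projects to 0.
Answer: \frac{1}{4} e_{13} - \frac{5}{3} e_{24}


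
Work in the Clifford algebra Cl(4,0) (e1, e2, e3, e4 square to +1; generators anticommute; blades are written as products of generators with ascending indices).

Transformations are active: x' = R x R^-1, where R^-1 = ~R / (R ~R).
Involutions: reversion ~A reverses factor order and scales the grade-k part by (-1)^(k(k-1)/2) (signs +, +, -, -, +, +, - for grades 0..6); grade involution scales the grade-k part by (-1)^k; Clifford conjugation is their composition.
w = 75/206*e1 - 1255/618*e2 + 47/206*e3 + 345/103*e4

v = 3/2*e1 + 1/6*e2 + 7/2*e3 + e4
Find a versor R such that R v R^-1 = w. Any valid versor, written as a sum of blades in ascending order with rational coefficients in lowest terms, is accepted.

Take R = v + w = 192/103*e1 - 192/103*e2 + 384/103*e3 + 448/103*e4. Because q(v) = q(w) = 559/36, conjugation by R sends v exactly to w.
Answer: 192/103*e1 - 192/103*e2 + 384/103*e3 + 448/103*e4


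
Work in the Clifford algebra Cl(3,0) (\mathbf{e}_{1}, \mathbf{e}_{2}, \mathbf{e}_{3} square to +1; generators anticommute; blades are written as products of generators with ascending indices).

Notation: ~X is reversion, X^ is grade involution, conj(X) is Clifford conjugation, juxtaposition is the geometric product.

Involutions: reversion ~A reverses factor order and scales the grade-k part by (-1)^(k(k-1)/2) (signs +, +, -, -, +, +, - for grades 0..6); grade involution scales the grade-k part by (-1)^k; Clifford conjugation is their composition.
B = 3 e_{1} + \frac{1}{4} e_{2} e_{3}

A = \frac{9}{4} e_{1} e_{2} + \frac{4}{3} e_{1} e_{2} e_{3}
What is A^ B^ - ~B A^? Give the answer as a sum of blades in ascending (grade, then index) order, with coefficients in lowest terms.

first term: \frac{1}{3} e_{1} + \frac{27}{4} e_{2} + \frac{9}{16} e_{1} e_{3} + 4 e_{2} e_{3}
second term: -\frac{1}{3} e_{1} + \frac{27}{4} e_{2} + \frac{9}{16} e_{1} e_{3} - 4 e_{2} e_{3}
Answer: \frac{2}{3} e_{1} + 8 e_{2} e_{3}


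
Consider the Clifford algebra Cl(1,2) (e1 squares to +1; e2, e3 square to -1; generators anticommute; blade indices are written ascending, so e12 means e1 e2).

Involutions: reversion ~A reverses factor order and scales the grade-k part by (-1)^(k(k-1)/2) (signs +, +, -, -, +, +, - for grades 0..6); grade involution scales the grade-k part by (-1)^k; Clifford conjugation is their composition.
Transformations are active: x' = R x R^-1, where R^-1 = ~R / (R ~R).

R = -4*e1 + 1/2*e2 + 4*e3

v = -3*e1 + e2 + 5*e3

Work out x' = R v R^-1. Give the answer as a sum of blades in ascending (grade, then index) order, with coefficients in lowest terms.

~R = -4*e1 + 1/2*e2 + 4*e3, and R ~R = -1/4, so R^-1 = ~R / (-1/4).
R v = -17/2 - 5/2*e12 - 8*e13 - 3/2*e23
Answer: -269*e1 + 33*e2 + 267*e3


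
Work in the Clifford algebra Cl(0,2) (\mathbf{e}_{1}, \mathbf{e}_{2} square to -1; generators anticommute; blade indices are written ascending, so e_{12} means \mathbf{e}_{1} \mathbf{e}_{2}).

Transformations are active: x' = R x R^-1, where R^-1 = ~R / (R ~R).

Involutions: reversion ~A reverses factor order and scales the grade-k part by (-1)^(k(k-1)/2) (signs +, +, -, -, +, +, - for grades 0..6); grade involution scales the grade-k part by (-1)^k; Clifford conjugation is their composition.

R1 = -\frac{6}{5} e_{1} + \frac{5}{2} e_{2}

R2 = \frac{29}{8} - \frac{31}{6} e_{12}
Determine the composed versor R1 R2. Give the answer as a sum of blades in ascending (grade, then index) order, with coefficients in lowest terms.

Distribute over the terms of R1 (each basis-blade product reordered to ascending indices, repeated generators contracted through their squares):
(-\frac{6}{5} e_{1}) R2 = -\frac{87}{20} e_{1} - \frac{31}{5} e_{2}
(\frac{5}{2} e_{2}) R2 = -\frac{155}{12} e_{1} + \frac{145}{16} e_{2}
Summing the partial products and collecting blades:
Answer: -\frac{259}{15} e_{1} + \frac{229}{80} e_{2}


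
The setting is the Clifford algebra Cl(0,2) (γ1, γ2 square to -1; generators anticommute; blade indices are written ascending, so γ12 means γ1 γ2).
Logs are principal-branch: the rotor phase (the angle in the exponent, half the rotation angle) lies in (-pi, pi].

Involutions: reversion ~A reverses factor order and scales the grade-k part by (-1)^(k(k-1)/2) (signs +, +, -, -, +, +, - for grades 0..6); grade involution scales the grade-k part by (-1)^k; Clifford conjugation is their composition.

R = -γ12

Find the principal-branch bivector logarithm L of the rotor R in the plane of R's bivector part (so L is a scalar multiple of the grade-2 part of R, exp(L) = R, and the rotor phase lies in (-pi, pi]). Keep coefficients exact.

The scalar part of R is 0, and that scalar determines the rotor phase on the principal branch; recovering the unit plane as bivector-part over sine of the phase gives L = phase * plane.
Concretely: cos(phase) = 0 gives phase = ±pi/2, and since phase/sin(phase) is even the sign is immaterial: L = (phase/sin(phase)) * <R>_2 = (pi/2) * <R>_2.
Answer: -pi/2*γ12


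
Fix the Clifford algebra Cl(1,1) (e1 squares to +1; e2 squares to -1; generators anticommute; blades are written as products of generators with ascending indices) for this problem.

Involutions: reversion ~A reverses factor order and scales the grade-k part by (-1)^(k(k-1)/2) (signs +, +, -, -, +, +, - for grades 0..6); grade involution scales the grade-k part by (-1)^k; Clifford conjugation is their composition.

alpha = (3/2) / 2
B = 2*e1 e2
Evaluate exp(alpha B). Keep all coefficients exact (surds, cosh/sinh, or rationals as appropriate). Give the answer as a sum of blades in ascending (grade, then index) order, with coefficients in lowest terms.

B^2 = (2)^2*(e1 e2)^2 = 4*(+1) = 4 (a basis 2-blade squares to minus the product of its generators' squares).
B^2 = 4 — the positive square puts this in the hyperbolic regime; l = 2, alpha*l = 3/2, so exp(alpha B) = cosh(3/2) + (sinh(3/2)/2)*B = cosh(3/2) + (sinh(3/2)/2)*B.
Answer: cosh(3/2) + sinh(3/2)*e1 e2


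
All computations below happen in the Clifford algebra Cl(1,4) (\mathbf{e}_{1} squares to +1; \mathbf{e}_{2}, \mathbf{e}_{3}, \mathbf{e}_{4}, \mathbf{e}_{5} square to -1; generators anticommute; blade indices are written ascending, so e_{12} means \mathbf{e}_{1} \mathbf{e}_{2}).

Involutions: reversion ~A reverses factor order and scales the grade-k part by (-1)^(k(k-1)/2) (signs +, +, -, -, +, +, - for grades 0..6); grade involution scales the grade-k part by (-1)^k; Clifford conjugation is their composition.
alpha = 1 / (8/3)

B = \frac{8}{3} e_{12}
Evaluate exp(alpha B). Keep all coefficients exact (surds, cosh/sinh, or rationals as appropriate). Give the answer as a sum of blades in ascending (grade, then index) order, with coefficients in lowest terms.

B^2 = (\frac{8}{3})^2*(e_{12})^2 = \frac{64}{9}*(+1) = \frac{64}{9} (a basis 2-blade squares to minus the product of its generators' squares).
B^2 = \frac{64}{9} — since the square is positive, the closed form is hyperbolic: l = \frac{8}{3}, alpha*l = 1, so exp(alpha B) = cosh(1) + (sinh(1)/(\frac{8}{3}))*B = \cosh{\left(1 \right)} + (\frac{3 \sinh{\left(1 \right)}}{8})*B.
Answer: \cosh{\left(1 \right)} + \sinh{\left(1 \right)} e_{12}


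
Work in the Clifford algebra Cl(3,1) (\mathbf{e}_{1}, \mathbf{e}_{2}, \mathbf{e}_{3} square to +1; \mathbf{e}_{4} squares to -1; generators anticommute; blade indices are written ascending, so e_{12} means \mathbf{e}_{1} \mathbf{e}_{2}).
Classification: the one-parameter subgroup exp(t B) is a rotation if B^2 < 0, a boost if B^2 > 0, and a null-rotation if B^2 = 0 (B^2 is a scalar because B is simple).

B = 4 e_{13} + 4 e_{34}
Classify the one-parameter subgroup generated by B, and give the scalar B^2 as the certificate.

B^2 term by term: the squares give (4)^2*(e_{13})^2 + (4)^2*(e_{34})^2 = 16*(-1) + 16*(+1) = 0 (each basis 2-blade squares to minus the product of its generators' squares); cross terms between blades sharing an index anticommute and cancel. So B^2 = 0.
Answer: null-rotation, certificate B^2 = 0. The invariant at work: B^2 = 0 is unchanged by conjugation, hence its sign classifies the subgroup whatever basis B is written in.


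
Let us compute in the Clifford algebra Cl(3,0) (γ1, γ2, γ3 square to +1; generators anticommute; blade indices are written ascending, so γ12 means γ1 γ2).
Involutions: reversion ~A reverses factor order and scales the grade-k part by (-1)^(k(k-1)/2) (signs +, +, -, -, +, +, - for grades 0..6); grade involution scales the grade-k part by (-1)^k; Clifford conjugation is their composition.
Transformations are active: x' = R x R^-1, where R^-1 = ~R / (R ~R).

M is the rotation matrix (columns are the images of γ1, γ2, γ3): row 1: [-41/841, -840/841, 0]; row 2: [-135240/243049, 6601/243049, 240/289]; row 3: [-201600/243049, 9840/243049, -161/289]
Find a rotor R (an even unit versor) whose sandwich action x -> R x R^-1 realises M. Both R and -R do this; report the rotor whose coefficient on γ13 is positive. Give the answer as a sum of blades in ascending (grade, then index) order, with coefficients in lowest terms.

Method: write R = a + b12*γ12 + b13*γ13 + b23*γ23 with a^2 + b12^2 + b13^2 + b23^2 = 1 (so R^-1 = ~R). Expanding the columns R e_j ~R gives tr M = 4a^2 - 1 and, from the antisymmetric part, M21 - M12 = -4a*b12, M13 - M31 = 4a*b13, M32 - M23 = -4a*b23.
Here tr M = -140649/243049, so a^2 = (1 + tr M)/4 = 25600/243049 and a = ±160/493. Taking a = 160/493: M21 - M12 = 107520/243049, M13 - M31 = 201600/243049, M32 - M23 = -192000/243049, giving b12 = -168/493, b13 = 315/493, b23 = 300/493, i.e. R = 160/493 - 168/493*γ12 + 315/493*γ13 + 300/493*γ23.
Its γ13 coefficient is already positive.
Answer: 160/493 - 168/493*γ12 + 315/493*γ13 + 300/493*γ23. Why the constraint matters: R and -R act identically through the sandwich — M has trace -140649/243049 either way — so only the sign condition on γ13 picks one of the two preimages.


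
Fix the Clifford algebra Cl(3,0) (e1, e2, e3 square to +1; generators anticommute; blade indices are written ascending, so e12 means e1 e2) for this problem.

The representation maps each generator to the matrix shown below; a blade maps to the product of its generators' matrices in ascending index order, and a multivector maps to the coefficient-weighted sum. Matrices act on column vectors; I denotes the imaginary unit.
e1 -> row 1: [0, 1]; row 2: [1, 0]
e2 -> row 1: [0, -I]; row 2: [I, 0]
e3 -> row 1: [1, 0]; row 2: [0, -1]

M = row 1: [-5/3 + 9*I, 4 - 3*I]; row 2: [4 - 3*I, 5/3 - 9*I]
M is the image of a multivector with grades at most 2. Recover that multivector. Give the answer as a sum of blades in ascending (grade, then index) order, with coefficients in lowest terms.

Method: 1, rho(e1), rho(e2), rho(e3) form a trace-orthogonal basis of the 2x2 complex matrices (tr(X Y) = 2 if X = Y, else 0), so M = m0*1 + m1*rho(e1) + m2*rho(e2) + m3*rho(e3) with m0 = tr(M)/2 = 0, m1 = tr(M rho(e1))/2 = 4 - 3*I, m2 = tr(M rho(e2))/2 = 0, m3 = tr(M rho(e3))/2 = -5/3 + 9*I.
Multiplying table entries, the bivector images are rho(e12) = I*rho(e3), rho(e13) = -I*rho(e2), rho(e23) = I*rho(e1); with real blade coefficients the real parts of m0..m3 are the coefficients of 1, e1, e2, e3 and the imaginary parts give the bivectors (e23: Im m1, e13: -Im m2, e12: Im m3).
Answer: 4*e1 - 5/3*e3 + 9*e12 - 3*e23
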